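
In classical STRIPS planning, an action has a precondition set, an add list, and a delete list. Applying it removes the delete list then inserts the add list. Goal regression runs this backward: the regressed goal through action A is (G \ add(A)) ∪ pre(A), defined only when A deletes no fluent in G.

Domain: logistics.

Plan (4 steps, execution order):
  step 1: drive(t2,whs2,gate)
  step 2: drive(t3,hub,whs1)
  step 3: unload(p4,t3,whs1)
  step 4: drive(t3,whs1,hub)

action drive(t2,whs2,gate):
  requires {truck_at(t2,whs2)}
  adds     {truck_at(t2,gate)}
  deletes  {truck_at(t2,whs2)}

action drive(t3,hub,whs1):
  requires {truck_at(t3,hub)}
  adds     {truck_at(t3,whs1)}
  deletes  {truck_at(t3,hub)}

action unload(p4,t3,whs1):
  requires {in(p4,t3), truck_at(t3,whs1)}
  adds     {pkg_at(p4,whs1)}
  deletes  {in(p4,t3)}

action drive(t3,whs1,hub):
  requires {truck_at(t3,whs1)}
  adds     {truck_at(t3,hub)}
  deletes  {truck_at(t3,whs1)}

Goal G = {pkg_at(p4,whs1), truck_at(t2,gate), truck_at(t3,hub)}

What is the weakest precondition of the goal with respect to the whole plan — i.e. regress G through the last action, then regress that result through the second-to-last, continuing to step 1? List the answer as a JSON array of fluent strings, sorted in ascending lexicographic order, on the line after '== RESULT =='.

Work backward from the goal:
  through step 4 (drive(t3,whs1,hub)): drop {truck_at(t3,hub)}, keep {pkg_at(p4,whs1), truck_at(t2,gate)}, require {truck_at(t3,whs1)}
    → {pkg_at(p4,whs1), truck_at(t2,gate), truck_at(t3,whs1)}
  through step 3 (unload(p4,t3,whs1)): drop {pkg_at(p4,whs1)}, keep {truck_at(t2,gate), truck_at(t3,whs1)}, require {in(p4,t3), truck_at(t3,whs1)}
    → {in(p4,t3), truck_at(t2,gate), truck_at(t3,whs1)}
  through step 2 (drive(t3,hub,whs1)): drop {truck_at(t3,whs1)}, keep {in(p4,t3), truck_at(t2,gate)}, require {truck_at(t3,hub)}
    → {in(p4,t3), truck_at(t2,gate), truck_at(t3,hub)}
  through step 1 (drive(t2,whs2,gate)): drop {truck_at(t2,gate)}, keep {in(p4,t3), truck_at(t3,hub)}, require {truck_at(t2,whs2)}
    → {in(p4,t3), truck_at(t2,whs2), truck_at(t3,hub)}

== RESULT ==
["in(p4,t3)", "truck_at(t2,whs2)", "truck_at(t3,hub)"]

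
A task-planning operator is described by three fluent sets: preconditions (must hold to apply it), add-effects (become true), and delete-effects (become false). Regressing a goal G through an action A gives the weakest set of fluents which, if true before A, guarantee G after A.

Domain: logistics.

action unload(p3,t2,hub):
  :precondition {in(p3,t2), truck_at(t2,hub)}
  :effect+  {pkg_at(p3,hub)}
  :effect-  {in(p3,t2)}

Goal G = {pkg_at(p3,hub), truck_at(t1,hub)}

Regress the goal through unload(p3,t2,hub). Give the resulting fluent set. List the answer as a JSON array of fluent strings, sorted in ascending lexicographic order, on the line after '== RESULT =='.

Compute (G \ add) ∪ pre:
  G ∩ del = {}  (empty — regression defined)
  G \ add = {pkg_at(p3,hub), truck_at(t1,hub)} \ {pkg_at(p3,hub)} = {truck_at(t1,hub)}
  ∪ pre   = {truck_at(t1,hub)} ∪ {in(p3,t2), truck_at(t2,hub)}
          = {in(p3,t2), truck_at(t1,hub), truck_at(t2,hub)}

== RESULT ==
["in(p3,t2)", "truck_at(t1,hub)", "truck_at(t2,hub)"]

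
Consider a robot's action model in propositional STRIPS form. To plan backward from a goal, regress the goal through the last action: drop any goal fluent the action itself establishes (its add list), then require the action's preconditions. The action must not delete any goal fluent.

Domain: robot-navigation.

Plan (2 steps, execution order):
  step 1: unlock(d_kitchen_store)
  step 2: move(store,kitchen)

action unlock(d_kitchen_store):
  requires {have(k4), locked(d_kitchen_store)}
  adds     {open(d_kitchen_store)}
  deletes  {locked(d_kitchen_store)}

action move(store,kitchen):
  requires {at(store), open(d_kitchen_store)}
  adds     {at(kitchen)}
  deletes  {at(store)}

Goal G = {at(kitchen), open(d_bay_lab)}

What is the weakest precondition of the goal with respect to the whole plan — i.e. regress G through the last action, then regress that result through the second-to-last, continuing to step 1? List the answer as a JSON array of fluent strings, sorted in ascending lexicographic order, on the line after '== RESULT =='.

Work backward from the goal:
  through step 2 (move(store,kitchen)): drop {at(kitchen)}, keep {open(d_bay_lab)}, require {at(store), open(d_kitchen_store)}
    → {at(store), open(d_bay_lab), open(d_kitchen_store)}
  through step 1 (unlock(d_kitchen_store)): drop {open(d_kitchen_store)}, keep {at(store), open(d_bay_lab)}, require {have(k4), locked(d_kitchen_store)}
    → {at(store), have(k4), locked(d_kitchen_store), open(d_bay_lab)}

== RESULT ==
["at(store)", "have(k4)", "locked(d_kitchen_store)", "open(d_bay_lab)"]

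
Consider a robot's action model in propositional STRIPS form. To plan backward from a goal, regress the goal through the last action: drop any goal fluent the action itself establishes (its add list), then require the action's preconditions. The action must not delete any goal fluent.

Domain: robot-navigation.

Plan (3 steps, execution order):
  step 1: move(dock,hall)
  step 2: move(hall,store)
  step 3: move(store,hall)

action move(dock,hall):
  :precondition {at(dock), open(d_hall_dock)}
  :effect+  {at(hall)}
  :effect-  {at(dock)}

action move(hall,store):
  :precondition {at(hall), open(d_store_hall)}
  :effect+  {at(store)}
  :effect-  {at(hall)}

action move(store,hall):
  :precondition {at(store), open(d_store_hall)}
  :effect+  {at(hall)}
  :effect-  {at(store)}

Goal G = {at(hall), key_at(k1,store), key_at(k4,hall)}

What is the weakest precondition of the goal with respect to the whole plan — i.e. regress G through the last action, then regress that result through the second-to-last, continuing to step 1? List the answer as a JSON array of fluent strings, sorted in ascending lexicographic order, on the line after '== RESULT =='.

Work backward from the goal:
  through step 3 (move(store,hall)): drop {at(hall)}, keep {key_at(k1,store), key_at(k4,hall)}, require {at(store), open(d_store_hall)}
    → {at(store), key_at(k1,store), key_at(k4,hall), open(d_store_hall)}
  through step 2 (move(hall,store)): drop {at(store)}, keep {key_at(k1,store), key_at(k4,hall), open(d_store_hall)}, require {at(hall), open(d_store_hall)}
    → {at(hall), key_at(k1,store), key_at(k4,hall), open(d_store_hall)}
  through step 1 (move(dock,hall)): drop {at(hall)}, keep {key_at(k1,store), key_at(k4,hall), open(d_store_hall)}, require {at(dock), open(d_hall_dock)}
    → {at(dock), key_at(k1,store), key_at(k4,hall), open(d_hall_dock), open(d_store_hall)}

== RESULT ==
["at(dock)", "key_at(k1,store)", "key_at(k4,hall)", "open(d_hall_dock)", "open(d_store_hall)"]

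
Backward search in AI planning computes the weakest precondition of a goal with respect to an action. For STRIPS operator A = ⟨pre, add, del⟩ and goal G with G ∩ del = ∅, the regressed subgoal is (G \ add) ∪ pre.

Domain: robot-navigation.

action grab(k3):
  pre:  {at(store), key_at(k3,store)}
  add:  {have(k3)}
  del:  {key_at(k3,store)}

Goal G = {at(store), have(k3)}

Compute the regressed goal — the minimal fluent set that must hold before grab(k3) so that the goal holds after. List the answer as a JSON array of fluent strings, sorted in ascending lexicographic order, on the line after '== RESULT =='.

Compute (G \ add) ∪ pre:
  G ∩ del = {}  (empty — regression defined)
  G \ add = {at(store), have(k3)} \ {have(k3)} = {at(store)}
  ∪ pre   = {at(store)} ∪ {at(store), key_at(k3,store)}
          = {at(store), key_at(k3,store)}

== RESULT ==
["at(store)", "key_at(k3,store)"]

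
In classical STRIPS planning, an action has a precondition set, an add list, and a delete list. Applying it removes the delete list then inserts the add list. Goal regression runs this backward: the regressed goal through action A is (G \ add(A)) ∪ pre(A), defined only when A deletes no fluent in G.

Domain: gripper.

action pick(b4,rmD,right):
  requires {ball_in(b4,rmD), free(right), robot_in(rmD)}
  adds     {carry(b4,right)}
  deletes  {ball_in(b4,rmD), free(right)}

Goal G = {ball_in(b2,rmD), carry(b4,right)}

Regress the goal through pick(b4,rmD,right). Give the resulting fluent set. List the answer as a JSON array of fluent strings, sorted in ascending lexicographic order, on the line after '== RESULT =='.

Compute (G \ add) ∪ pre:
  G ∩ del = {}  (empty — regression defined)
  G \ add = {ball_in(b2,rmD), carry(b4,right)} \ {carry(b4,right)} = {ball_in(b2,rmD)}
  ∪ pre   = {ball_in(b2,rmD)} ∪ {ball_in(b4,rmD), free(right), robot_in(rmD)}
          = {ball_in(b2,rmD), ball_in(b4,rmD), free(right), robot_in(rmD)}

== RESULT ==
["ball_in(b2,rmD)", "ball_in(b4,rmD)", "free(right)", "robot_in(rmD)"]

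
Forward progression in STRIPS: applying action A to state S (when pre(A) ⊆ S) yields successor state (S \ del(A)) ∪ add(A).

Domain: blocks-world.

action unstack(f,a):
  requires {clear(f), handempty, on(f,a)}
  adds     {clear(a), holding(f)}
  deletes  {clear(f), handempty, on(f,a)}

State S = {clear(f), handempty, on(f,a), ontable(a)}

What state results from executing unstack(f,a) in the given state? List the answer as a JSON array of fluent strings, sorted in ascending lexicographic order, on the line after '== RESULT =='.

Compute (S \ del) ∪ add:
  pre ⊆ S: {clear(f), handempty, on(f,a)} ⊆ S  — applicable
  S \ del = {ontable(a)}
  ∪ add   = {clear(a), holding(f), ontable(a)}

== RESULT ==
["clear(a)", "holding(f)", "ontable(a)"]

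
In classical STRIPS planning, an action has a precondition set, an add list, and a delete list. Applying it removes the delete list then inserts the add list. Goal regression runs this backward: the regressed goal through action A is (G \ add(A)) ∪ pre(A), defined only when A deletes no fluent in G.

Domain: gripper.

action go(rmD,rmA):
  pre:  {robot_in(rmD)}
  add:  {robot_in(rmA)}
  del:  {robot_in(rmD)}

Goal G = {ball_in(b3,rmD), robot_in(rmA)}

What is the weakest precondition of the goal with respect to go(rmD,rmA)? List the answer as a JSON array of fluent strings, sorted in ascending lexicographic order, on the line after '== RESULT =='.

Compute (G \ add) ∪ pre:
  G ∩ del = {}  (empty — regression defined)
  G \ add = {ball_in(b3,rmD), robot_in(rmA)} \ {robot_in(rmA)} = {ball_in(b3,rmD)}
  ∪ pre   = {ball_in(b3,rmD)} ∪ {robot_in(rmD)}
          = {ball_in(b3,rmD), robot_in(rmD)}

== RESULT ==
["ball_in(b3,rmD)", "robot_in(rmD)"]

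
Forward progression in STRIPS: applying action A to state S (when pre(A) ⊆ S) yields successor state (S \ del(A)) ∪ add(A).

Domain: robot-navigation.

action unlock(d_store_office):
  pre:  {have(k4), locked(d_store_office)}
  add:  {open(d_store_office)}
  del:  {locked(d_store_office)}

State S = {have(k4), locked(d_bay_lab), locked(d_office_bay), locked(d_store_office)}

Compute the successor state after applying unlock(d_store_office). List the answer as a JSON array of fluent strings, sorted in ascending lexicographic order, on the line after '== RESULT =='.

Compute (S \ del) ∪ add:
  pre ⊆ S: {have(k4), locked(d_store_office)} ⊆ S  — applicable
  S \ del = {have(k4), locked(d_bay_lab), locked(d_office_bay)}
  ∪ add   = {have(k4), locked(d_bay_lab), locked(d_office_bay), open(d_store_office)}

== RESULT ==
["have(k4)", "locked(d_bay_lab)", "locked(d_office_bay)", "open(d_store_office)"]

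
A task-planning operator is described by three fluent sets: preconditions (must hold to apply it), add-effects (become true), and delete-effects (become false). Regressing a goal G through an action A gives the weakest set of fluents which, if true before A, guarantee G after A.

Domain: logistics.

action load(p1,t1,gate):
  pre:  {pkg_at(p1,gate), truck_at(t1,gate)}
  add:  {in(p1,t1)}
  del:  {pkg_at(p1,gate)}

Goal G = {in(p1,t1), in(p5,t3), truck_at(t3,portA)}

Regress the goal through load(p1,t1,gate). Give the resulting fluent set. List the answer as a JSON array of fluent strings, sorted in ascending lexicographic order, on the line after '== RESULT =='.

Regress:
  G ∩ del = {}  (empty — regression defined)
  G \ add = {in(p1,t1), in(p5,t3), truck_at(t3,portA)} \ {in(p1,t1)} = {in(p5,t3), truck_at(t3,portA)}
  ∪ pre   = {in(p5,t3), truck_at(t3,portA)} ∪ {pkg_at(p1,gate), truck_at(t1,gate)}
          = {in(p5,t3), pkg_at(p1,gate), truck_at(t1,gate), truck_at(t3,portA)}

== RESULT ==
["in(p5,t3)", "pkg_at(p1,gate)", "truck_at(t1,gate)", "truck_at(t3,portA)"]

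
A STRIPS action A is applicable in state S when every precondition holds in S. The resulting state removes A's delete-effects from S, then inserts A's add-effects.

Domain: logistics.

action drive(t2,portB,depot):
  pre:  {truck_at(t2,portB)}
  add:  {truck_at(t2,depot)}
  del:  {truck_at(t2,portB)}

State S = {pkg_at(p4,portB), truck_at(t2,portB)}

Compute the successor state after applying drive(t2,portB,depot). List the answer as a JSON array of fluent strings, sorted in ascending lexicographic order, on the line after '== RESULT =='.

Progress:
  pre ⊆ S: {truck_at(t2,portB)} ⊆ S  — applicable
  S \ del = {pkg_at(p4,portB)}
  ∪ add   = {pkg_at(p4,portB), truck_at(t2,depot)}

== RESULT ==
["pkg_at(p4,portB)", "truck_at(t2,depot)"]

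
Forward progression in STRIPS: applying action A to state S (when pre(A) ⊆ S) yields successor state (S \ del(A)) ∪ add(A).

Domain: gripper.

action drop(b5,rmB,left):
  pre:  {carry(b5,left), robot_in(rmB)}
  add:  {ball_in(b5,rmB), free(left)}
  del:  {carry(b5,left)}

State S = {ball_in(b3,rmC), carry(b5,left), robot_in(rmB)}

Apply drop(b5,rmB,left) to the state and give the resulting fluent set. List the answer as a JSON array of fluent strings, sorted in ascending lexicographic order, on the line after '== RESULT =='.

Compute (S \ del) ∪ add:
  pre ⊆ S: {carry(b5,left), robot_in(rmB)} ⊆ S  — applicable
  S \ del = {ball_in(b3,rmC), robot_in(rmB)}
  ∪ add   = {ball_in(b3,rmC), ball_in(b5,rmB), free(left), robot_in(rmB)}

== RESULT ==
["ball_in(b3,rmC)", "ball_in(b5,rmB)", "free(left)", "robot_in(rmB)"]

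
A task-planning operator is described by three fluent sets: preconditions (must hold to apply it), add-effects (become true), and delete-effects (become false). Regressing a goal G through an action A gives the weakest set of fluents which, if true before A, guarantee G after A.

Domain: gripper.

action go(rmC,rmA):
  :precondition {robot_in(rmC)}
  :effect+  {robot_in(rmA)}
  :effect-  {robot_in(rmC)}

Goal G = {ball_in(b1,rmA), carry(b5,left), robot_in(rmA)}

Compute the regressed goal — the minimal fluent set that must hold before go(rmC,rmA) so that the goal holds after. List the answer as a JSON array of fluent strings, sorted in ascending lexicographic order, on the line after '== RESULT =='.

Regress:
  G ∩ del = {}  (empty — regression defined)
  G \ add = {ball_in(b1,rmA), carry(b5,left), robot_in(rmA)} \ {robot_in(rmA)} = {ball_in(b1,rmA), carry(b5,left)}
  ∪ pre   = {ball_in(b1,rmA), carry(b5,left)} ∪ {robot_in(rmC)}
          = {ball_in(b1,rmA), carry(b5,left), robot_in(rmC)}

== RESULT ==
["ball_in(b1,rmA)", "carry(b5,left)", "robot_in(rmC)"]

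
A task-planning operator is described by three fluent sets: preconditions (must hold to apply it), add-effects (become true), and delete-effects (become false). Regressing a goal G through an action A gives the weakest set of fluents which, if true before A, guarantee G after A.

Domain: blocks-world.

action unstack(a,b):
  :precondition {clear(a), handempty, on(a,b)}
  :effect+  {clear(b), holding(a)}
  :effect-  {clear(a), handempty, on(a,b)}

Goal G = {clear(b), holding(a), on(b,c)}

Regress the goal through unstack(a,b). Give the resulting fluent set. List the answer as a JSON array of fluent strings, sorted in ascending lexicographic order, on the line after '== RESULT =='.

Regress:
  G ∩ del = {}  (empty — regression defined)
  G \ add = {clear(b), holding(a), on(b,c)} \ {clear(b), holding(a)} = {on(b,c)}
  ∪ pre   = {on(b,c)} ∪ {clear(a), handempty, on(a,b)}
          = {clear(a), handempty, on(a,b), on(b,c)}

== RESULT ==
["clear(a)", "handempty", "on(a,b)", "on(b,c)"]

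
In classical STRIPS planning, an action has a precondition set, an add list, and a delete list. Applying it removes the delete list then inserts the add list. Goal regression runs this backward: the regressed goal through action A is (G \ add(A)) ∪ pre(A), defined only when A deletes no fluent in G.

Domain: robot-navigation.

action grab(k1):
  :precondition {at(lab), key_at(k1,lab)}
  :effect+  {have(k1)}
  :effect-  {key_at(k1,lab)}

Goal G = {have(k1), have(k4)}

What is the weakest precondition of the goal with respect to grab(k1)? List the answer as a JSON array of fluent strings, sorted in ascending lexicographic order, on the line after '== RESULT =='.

Regress:
  G ∩ del = {}  (empty — regression defined)
  G \ add = {have(k1), have(k4)} \ {have(k1)} = {have(k4)}
  ∪ pre   = {have(k4)} ∪ {at(lab), key_at(k1,lab)}
          = {at(lab), have(k4), key_at(k1,lab)}

== RESULT ==
["at(lab)", "have(k4)", "key_at(k1,lab)"]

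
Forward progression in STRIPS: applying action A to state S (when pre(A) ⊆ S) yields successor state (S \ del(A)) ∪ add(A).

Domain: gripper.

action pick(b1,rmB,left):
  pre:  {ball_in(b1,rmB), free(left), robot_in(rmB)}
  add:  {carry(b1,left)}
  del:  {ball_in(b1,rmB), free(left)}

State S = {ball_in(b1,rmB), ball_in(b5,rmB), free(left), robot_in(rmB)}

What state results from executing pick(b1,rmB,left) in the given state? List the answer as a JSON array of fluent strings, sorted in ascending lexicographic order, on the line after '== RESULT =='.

Progress:
  pre ⊆ S: {ball_in(b1,rmB), free(left), robot_in(rmB)} ⊆ S  — applicable
  S \ del = {ball_in(b5,rmB), robot_in(rmB)}
  ∪ add   = {ball_in(b5,rmB), carry(b1,left), robot_in(rmB)}

== RESULT ==
["ball_in(b5,rmB)", "carry(b1,left)", "robot_in(rmB)"]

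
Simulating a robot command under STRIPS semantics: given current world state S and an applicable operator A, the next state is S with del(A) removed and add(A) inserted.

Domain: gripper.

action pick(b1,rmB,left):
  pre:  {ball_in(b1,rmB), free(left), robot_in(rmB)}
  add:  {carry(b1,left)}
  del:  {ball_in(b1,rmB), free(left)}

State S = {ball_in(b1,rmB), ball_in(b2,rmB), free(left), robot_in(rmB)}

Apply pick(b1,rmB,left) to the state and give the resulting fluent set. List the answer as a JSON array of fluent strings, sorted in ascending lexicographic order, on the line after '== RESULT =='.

Compute (S \ del) ∪ add:
  pre ⊆ S: {ball_in(b1,rmB), free(left), robot_in(rmB)} ⊆ S  — applicable
  S \ del = {ball_in(b2,rmB), robot_in(rmB)}
  ∪ add   = {ball_in(b2,rmB), carry(b1,left), robot_in(rmB)}

== RESULT ==
["ball_in(b2,rmB)", "carry(b1,left)", "robot_in(rmB)"]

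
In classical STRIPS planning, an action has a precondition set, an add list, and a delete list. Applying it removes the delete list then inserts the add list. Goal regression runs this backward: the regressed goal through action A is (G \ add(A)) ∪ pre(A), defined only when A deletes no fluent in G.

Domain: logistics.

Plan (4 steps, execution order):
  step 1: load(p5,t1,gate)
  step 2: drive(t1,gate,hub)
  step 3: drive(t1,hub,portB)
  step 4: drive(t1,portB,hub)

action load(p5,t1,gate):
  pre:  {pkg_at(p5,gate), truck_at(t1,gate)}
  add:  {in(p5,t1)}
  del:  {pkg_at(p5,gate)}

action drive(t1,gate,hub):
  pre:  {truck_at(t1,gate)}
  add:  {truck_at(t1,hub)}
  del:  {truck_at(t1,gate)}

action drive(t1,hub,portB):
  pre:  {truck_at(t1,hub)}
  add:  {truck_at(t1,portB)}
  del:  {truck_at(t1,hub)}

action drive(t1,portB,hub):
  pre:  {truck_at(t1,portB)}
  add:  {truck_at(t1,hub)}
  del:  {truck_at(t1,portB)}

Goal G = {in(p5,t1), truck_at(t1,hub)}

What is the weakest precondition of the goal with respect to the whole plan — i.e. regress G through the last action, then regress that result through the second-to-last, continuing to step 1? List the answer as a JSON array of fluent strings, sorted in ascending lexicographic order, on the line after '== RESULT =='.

Regress step by step:
  through step 4 (drive(t1,portB,hub)): drop {truck_at(t1,hub)}, keep {in(p5,t1)}, require {truck_at(t1,portB)}
    → {in(p5,t1), truck_at(t1,portB)}
  through step 3 (drive(t1,hub,portB)): drop {truck_at(t1,portB)}, keep {in(p5,t1)}, require {truck_at(t1,hub)}
    → {in(p5,t1), truck_at(t1,hub)}
  through step 2 (drive(t1,gate,hub)): drop {truck_at(t1,hub)}, keep {in(p5,t1)}, require {truck_at(t1,gate)}
    → {in(p5,t1), truck_at(t1,gate)}
  through step 1 (load(p5,t1,gate)): drop {in(p5,t1)}, keep {truck_at(t1,gate)}, require {pkg_at(p5,gate), truck_at(t1,gate)}
    → {pkg_at(p5,gate), truck_at(t1,gate)}

== RESULT ==
["pkg_at(p5,gate)", "truck_at(t1,gate)"]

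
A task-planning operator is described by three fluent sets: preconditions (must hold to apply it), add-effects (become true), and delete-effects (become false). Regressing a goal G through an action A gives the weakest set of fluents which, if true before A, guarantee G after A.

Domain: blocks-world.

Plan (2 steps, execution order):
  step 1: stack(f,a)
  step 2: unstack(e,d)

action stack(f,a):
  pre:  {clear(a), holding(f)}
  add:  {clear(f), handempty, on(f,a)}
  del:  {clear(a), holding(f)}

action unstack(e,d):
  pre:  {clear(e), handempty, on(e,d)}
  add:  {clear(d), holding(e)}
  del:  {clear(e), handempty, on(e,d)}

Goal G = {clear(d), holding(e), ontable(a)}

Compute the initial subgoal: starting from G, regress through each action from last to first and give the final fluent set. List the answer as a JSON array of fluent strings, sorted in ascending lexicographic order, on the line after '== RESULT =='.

Regress step by step:
  through step 2 (unstack(e,d)): drop {clear(d), holding(e)}, keep {ontable(a)}, require {clear(e), handempty, on(e,d)}
    → {clear(e), handempty, on(e,d), ontable(a)}
  through step 1 (stack(f,a)): drop {handempty}, keep {clear(e), on(e,d), ontable(a)}, require {clear(a), holding(f)}
    → {clear(a), clear(e), holding(f), on(e,d), ontable(a)}

== RESULT ==
["clear(a)", "clear(e)", "holding(f)", "on(e,d)", "ontable(a)"]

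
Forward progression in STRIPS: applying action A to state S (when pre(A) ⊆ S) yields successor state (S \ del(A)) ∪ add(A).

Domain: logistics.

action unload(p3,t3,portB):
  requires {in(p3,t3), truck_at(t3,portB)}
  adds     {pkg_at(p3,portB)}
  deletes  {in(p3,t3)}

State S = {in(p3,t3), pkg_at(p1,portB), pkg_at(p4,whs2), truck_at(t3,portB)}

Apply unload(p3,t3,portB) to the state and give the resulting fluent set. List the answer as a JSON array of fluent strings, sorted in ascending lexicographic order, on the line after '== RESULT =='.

Progress:
  pre ⊆ S: {in(p3,t3), truck_at(t3,portB)} ⊆ S  — applicable
  S \ del = {pkg_at(p1,portB), pkg_at(p4,whs2), truck_at(t3,portB)}
  ∪ add   = {pkg_at(p1,portB), pkg_at(p3,portB), pkg_at(p4,whs2), truck_at(t3,portB)}

== RESULT ==
["pkg_at(p1,portB)", "pkg_at(p3,portB)", "pkg_at(p4,whs2)", "truck_at(t3,portB)"]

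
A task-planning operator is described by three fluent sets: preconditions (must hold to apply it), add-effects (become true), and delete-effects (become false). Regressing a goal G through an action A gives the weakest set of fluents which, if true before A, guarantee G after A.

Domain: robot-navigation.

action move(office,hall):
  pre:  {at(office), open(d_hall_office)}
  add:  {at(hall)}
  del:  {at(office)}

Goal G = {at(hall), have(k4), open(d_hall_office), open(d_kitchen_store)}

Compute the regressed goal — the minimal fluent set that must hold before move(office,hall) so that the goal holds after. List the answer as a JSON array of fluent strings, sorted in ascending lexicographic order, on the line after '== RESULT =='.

Regress:
  G ∩ del = {}  (empty — regression defined)
  G \ add = {at(hall), have(k4), open(d_hall_office), open(d_kitchen_store)} \ {at(hall)} = {have(k4), open(d_hall_office), open(d_kitchen_store)}
  ∪ pre   = {have(k4), open(d_hall_office), open(d_kitchen_store)} ∪ {at(office), open(d_hall_office)}
          = {at(office), have(k4), open(d_hall_office), open(d_kitchen_store)}

== RESULT ==
["at(office)", "have(k4)", "open(d_hall_office)", "open(d_kitchen_store)"]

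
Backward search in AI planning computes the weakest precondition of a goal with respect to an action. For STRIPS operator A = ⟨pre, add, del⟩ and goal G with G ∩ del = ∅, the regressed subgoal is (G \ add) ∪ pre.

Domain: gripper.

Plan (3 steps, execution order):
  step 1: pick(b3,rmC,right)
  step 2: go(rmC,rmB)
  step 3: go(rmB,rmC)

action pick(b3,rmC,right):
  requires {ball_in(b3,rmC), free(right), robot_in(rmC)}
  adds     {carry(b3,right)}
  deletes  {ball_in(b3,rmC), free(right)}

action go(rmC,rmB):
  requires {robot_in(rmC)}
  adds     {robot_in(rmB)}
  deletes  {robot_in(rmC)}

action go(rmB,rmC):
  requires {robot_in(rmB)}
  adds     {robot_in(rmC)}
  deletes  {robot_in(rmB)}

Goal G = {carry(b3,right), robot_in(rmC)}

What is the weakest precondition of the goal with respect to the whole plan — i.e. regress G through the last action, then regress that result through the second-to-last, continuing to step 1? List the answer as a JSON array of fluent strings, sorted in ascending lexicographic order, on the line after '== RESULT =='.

Regress step by step:
  through step 3 (go(rmB,rmC)): drop {robot_in(rmC)}, keep {carry(b3,right)}, require {robot_in(rmB)}
    → {carry(b3,right), robot_in(rmB)}
  through step 2 (go(rmC,rmB)): drop {robot_in(rmB)}, keep {carry(b3,right)}, require {robot_in(rmC)}
    → {carry(b3,right), robot_in(rmC)}
  through step 1 (pick(b3,rmC,right)): drop {carry(b3,right)}, keep {robot_in(rmC)}, require {ball_in(b3,rmC), free(right), robot_in(rmC)}
    → {ball_in(b3,rmC), free(right), robot_in(rmC)}

== RESULT ==
["ball_in(b3,rmC)", "free(right)", "robot_in(rmC)"]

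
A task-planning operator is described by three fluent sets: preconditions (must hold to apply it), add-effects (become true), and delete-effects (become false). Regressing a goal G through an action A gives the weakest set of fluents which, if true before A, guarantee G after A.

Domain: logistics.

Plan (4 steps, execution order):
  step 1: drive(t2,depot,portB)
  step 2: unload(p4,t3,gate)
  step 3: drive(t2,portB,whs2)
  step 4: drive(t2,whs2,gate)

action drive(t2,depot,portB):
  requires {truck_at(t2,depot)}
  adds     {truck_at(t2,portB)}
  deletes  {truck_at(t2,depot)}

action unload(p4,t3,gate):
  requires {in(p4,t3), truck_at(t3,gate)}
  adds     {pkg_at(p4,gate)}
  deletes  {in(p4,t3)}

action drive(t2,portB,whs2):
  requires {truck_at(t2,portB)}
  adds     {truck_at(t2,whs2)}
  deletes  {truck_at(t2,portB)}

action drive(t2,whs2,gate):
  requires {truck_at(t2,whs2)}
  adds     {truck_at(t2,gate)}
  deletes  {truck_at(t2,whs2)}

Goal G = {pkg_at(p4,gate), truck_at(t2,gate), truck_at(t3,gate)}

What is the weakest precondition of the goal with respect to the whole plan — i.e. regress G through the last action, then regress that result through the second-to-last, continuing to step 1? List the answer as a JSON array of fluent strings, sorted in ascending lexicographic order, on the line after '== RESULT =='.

Work backward from the goal:
  through step 4 (drive(t2,whs2,gate)): drop {truck_at(t2,gate)}, keep {pkg_at(p4,gate), truck_at(t3,gate)}, require {truck_at(t2,whs2)}
    → {pkg_at(p4,gate), truck_at(t2,whs2), truck_at(t3,gate)}
  through step 3 (drive(t2,portB,whs2)): drop {truck_at(t2,whs2)}, keep {pkg_at(p4,gate), truck_at(t3,gate)}, require {truck_at(t2,portB)}
    → {pkg_at(p4,gate), truck_at(t2,portB), truck_at(t3,gate)}
  through step 2 (unload(p4,t3,gate)): drop {pkg_at(p4,gate)}, keep {truck_at(t2,portB), truck_at(t3,gate)}, require {in(p4,t3), truck_at(t3,gate)}
    → {in(p4,t3), truck_at(t2,portB), truck_at(t3,gate)}
  through step 1 (drive(t2,depot,portB)): drop {truck_at(t2,portB)}, keep {in(p4,t3), truck_at(t3,gate)}, require {truck_at(t2,depot)}
    → {in(p4,t3), truck_at(t2,depot), truck_at(t3,gate)}

== RESULT ==
["in(p4,t3)", "truck_at(t2,depot)", "truck_at(t3,gate)"]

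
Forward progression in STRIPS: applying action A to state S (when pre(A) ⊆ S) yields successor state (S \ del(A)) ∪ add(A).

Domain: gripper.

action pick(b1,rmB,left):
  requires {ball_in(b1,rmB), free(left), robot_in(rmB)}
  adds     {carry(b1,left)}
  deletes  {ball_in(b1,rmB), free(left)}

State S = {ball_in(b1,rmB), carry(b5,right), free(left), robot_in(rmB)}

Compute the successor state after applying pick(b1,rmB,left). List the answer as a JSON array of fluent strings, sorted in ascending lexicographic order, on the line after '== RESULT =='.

Progress:
  pre ⊆ S: {ball_in(b1,rmB), free(left), robot_in(rmB)} ⊆ S  — applicable
  S \ del = {carry(b5,right), robot_in(rmB)}
  ∪ add   = {carry(b1,left), carry(b5,right), robot_in(rmB)}

== RESULT ==
["carry(b1,left)", "carry(b5,right)", "robot_in(rmB)"]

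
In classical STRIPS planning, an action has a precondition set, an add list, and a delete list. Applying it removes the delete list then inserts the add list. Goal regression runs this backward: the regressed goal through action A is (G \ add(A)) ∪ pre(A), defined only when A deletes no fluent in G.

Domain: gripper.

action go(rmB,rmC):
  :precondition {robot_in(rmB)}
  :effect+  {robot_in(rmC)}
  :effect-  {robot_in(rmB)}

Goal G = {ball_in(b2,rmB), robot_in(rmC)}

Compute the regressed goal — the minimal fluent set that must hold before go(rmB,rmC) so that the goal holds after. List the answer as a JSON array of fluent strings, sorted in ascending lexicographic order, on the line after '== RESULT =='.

Compute (G \ add) ∪ pre:
  G ∩ del = {}  (empty — regression defined)
  G \ add = {ball_in(b2,rmB), robot_in(rmC)} \ {robot_in(rmC)} = {ball_in(b2,rmB)}
  ∪ pre   = {ball_in(b2,rmB)} ∪ {robot_in(rmB)}
          = {ball_in(b2,rmB), robot_in(rmB)}

== RESULT ==
["ball_in(b2,rmB)", "robot_in(rmB)"]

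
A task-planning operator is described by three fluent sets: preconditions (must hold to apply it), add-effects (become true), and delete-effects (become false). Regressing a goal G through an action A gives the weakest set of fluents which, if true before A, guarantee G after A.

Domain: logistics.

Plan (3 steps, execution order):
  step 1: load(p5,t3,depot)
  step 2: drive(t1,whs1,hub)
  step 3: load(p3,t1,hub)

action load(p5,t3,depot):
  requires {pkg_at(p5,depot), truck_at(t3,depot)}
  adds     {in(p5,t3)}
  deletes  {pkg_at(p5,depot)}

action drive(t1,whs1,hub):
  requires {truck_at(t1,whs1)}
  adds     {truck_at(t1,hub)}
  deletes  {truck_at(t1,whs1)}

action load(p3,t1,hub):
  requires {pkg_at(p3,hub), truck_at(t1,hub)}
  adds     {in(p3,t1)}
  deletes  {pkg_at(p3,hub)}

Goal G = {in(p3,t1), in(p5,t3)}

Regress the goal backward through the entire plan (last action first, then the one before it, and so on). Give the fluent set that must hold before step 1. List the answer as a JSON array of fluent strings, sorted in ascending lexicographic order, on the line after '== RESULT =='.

Work backward from the goal:
  through step 3 (load(p3,t1,hub)): drop {in(p3,t1)}, keep {in(p5,t3)}, require {pkg_at(p3,hub), truck_at(t1,hub)}
    → {in(p5,t3), pkg_at(p3,hub), truck_at(t1,hub)}
  through step 2 (drive(t1,whs1,hub)): drop {truck_at(t1,hub)}, keep {in(p5,t3), pkg_at(p3,hub)}, require {truck_at(t1,whs1)}
    → {in(p5,t3), pkg_at(p3,hub), truck_at(t1,whs1)}
  through step 1 (load(p5,t3,depot)): drop {in(p5,t3)}, keep {pkg_at(p3,hub), truck_at(t1,whs1)}, require {pkg_at(p5,depot), truck_at(t3,depot)}
    → {pkg_at(p3,hub), pkg_at(p5,depot), truck_at(t1,whs1), truck_at(t3,depot)}

== RESULT ==
["pkg_at(p3,hub)", "pkg_at(p5,depot)", "truck_at(t1,whs1)", "truck_at(t3,depot)"]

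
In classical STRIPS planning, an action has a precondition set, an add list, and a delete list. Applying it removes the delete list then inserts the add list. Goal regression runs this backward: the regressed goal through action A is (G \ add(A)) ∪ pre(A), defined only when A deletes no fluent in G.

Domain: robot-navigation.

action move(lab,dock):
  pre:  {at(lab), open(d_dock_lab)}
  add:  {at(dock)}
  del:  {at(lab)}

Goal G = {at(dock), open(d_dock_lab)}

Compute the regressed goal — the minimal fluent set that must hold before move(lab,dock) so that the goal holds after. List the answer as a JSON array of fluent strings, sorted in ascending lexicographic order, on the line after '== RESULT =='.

Compute (G \ add) ∪ pre:
  G ∩ del = {}  (empty — regression defined)
  G \ add = {at(dock), open(d_dock_lab)} \ {at(dock)} = {open(d_dock_lab)}
  ∪ pre   = {open(d_dock_lab)} ∪ {at(lab), open(d_dock_lab)}
          = {at(lab), open(d_dock_lab)}

== RESULT ==
["at(lab)", "open(d_dock_lab)"]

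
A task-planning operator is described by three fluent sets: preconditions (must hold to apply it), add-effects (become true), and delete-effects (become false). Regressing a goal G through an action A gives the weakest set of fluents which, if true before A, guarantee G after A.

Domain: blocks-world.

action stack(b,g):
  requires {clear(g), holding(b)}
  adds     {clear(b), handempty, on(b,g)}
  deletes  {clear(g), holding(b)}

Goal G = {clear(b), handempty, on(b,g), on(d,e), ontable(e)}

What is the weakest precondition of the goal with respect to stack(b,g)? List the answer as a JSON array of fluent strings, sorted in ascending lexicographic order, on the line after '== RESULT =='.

Compute (G \ add) ∪ pre:
  G ∩ del = {}  (empty — regression defined)
  G \ add = {clear(b), handempty, on(b,g), on(d,e), ontable(e)} \ {clear(b), handempty, on(b,g)} = {on(d,e), ontable(e)}
  ∪ pre   = {on(d,e), ontable(e)} ∪ {clear(g), holding(b)}
          = {clear(g), holding(b), on(d,e), ontable(e)}

== RESULT ==
["clear(g)", "holding(b)", "on(d,e)", "ontable(e)"]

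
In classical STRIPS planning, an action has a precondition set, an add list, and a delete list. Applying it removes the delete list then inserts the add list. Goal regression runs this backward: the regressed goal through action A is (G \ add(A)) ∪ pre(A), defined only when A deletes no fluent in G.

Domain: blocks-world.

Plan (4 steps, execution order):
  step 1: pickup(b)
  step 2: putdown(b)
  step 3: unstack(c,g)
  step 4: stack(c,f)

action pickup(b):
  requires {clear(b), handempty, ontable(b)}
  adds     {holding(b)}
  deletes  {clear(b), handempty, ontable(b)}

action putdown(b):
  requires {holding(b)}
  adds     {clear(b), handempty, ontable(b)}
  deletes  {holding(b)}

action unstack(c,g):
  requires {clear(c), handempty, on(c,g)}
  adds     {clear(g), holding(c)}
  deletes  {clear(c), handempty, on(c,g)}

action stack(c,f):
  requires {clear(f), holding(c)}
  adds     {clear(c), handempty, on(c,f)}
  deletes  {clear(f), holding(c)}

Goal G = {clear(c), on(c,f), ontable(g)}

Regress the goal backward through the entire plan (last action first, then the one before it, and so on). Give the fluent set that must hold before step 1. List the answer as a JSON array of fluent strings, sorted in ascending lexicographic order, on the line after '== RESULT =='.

Work backward from the goal:
  through step 4 (stack(c,f)): drop {clear(c), on(c,f)}, keep {ontable(g)}, require {clear(f), holding(c)}
    → {clear(f), holding(c), ontable(g)}
  through step 3 (unstack(c,g)): drop {holding(c)}, keep {clear(f), ontable(g)}, require {clear(c), handempty, on(c,g)}
    → {clear(c), clear(f), handempty, on(c,g), ontable(g)}
  through step 2 (putdown(b)): drop {handempty}, keep {clear(c), clear(f), on(c,g), ontable(g)}, require {holding(b)}
    → {clear(c), clear(f), holding(b), on(c,g), ontable(g)}
  through step 1 (pickup(b)): drop {holding(b)}, keep {clear(c), clear(f), on(c,g), ontable(g)}, require {clear(b), handempty, ontable(b)}
    → {clear(b), clear(c), clear(f), handempty, on(c,g), ontable(b), ontable(g)}

== RESULT ==
["clear(b)", "clear(c)", "clear(f)", "handempty", "on(c,g)", "ontable(b)", "ontable(g)"]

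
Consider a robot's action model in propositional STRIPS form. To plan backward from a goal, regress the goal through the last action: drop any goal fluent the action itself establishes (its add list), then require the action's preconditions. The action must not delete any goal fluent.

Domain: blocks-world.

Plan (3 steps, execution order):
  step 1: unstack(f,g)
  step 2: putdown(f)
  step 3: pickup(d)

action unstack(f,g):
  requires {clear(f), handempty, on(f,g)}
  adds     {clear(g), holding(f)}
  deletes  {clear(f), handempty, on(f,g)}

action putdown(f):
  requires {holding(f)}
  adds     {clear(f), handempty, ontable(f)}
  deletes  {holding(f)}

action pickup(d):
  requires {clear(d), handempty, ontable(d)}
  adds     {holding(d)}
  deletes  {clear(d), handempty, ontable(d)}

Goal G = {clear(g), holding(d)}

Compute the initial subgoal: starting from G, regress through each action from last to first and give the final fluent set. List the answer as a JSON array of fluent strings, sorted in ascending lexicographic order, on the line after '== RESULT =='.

Regress step by step:
  through step 3 (pickup(d)): drop {holding(d)}, keep {clear(g)}, require {clear(d), handempty, ontable(d)}
    → {clear(d), clear(g), handempty, ontable(d)}
  through step 2 (putdown(f)): drop {handempty}, keep {clear(d), clear(g), ontable(d)}, require {holding(f)}
    → {clear(d), clear(g), holding(f), ontable(d)}
  through step 1 (unstack(f,g)): drop {clear(g), holding(f)}, keep {clear(d), ontable(d)}, require {clear(f), handempty, on(f,g)}
    → {clear(d), clear(f), handempty, on(f,g), ontable(d)}

== RESULT ==
["clear(d)", "clear(f)", "handempty", "on(f,g)", "ontable(d)"]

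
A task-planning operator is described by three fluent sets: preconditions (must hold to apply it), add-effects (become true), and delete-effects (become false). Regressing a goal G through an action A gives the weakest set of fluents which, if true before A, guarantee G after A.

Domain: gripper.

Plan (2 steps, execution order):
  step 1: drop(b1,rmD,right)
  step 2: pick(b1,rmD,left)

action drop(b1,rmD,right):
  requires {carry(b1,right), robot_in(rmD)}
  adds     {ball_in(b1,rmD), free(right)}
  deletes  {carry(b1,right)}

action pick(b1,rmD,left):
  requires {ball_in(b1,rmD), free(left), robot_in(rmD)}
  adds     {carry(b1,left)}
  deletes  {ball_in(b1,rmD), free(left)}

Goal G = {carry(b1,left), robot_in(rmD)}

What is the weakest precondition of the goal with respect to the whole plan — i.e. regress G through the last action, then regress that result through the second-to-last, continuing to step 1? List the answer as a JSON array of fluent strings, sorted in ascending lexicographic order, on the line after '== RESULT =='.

Regress step by step:
  through step 2 (pick(b1,rmD,left)): drop {carry(b1,left)}, keep {robot_in(rmD)}, require {ball_in(b1,rmD), free(left), robot_in(rmD)}
    → {ball_in(b1,rmD), free(left), robot_in(rmD)}
  through step 1 (drop(b1,rmD,right)): drop {ball_in(b1,rmD)}, keep {free(left), robot_in(rmD)}, require {carry(b1,right), robot_in(rmD)}
    → {carry(b1,right), free(left), robot_in(rmD)}

== RESULT ==
["carry(b1,right)", "free(left)", "robot_in(rmD)"]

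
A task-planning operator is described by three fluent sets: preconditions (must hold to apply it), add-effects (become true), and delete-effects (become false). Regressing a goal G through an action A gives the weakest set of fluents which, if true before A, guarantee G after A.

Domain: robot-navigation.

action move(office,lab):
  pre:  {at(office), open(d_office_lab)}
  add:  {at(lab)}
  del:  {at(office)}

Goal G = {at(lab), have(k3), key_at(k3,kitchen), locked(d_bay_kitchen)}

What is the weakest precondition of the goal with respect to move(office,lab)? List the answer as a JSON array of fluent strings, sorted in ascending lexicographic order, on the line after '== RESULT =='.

Compute (G \ add) ∪ pre:
  G ∩ del = {}  (empty — regression defined)
  G \ add = {at(lab), have(k3), key_at(k3,kitchen), locked(d_bay_kitchen)} \ {at(lab)} = {have(k3), key_at(k3,kitchen), locked(d_bay_kitchen)}
  ∪ pre   = {have(k3), key_at(k3,kitchen), locked(d_bay_kitchen)} ∪ {at(office), open(d_office_lab)}
          = {at(office), have(k3), key_at(k3,kitchen), locked(d_bay_kitchen), open(d_office_lab)}

== RESULT ==
["at(office)", "have(k3)", "key_at(k3,kitchen)", "locked(d_bay_kitchen)", "open(d_office_lab)"]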